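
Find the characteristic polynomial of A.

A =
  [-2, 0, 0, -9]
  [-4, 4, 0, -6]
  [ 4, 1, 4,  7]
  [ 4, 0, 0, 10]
x^4 - 16*x^3 + 96*x^2 - 256*x + 256

Expanding det(x·I − A) (e.g. by cofactor expansion or by noting that A is similar to its Jordan form J, which has the same characteristic polynomial as A) gives
  χ_A(x) = x^4 - 16*x^3 + 96*x^2 - 256*x + 256
which factors as (x - 4)^4. The eigenvalues (with algebraic multiplicities) are λ = 4 with multiplicity 4.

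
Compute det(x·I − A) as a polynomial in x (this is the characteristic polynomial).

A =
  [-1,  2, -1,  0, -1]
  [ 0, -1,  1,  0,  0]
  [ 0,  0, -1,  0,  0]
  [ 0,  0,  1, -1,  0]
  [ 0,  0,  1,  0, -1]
x^5 + 5*x^4 + 10*x^3 + 10*x^2 + 5*x + 1

Expanding det(x·I − A) (e.g. by cofactor expansion or by noting that A is similar to its Jordan form J, which has the same characteristic polynomial as A) gives
  χ_A(x) = x^5 + 5*x^4 + 10*x^3 + 10*x^2 + 5*x + 1
which factors as (x + 1)^5. The eigenvalues (with algebraic multiplicities) are λ = -1 with multiplicity 5.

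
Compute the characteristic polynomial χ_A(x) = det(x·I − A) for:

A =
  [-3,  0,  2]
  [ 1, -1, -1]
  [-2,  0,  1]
x^3 + 3*x^2 + 3*x + 1

Expanding det(x·I − A) (e.g. by cofactor expansion or by noting that A is similar to its Jordan form J, which has the same characteristic polynomial as A) gives
  χ_A(x) = x^3 + 3*x^2 + 3*x + 1
which factors as (x + 1)^3. The eigenvalues (with algebraic multiplicities) are λ = -1 with multiplicity 3.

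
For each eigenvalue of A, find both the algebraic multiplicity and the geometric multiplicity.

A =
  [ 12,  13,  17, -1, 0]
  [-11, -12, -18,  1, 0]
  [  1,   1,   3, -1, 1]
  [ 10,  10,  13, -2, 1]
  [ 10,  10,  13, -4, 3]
λ = -1: alg = 2, geom = 1; λ = 2: alg = 3, geom = 1

Step 1 — factor the characteristic polynomial to read off the algebraic multiplicities:
  χ_A(x) = (x - 2)^3*(x + 1)^2

Step 2 — compute geometric multiplicities via the rank-nullity identity g(λ) = n − rank(A − λI):
  rank(A − (-1)·I) = 4, so dim ker(A − (-1)·I) = n − 4 = 1
  rank(A − (2)·I) = 4, so dim ker(A − (2)·I) = n − 4 = 1

Summary:
  λ = -1: algebraic multiplicity = 2, geometric multiplicity = 1
  λ = 2: algebraic multiplicity = 3, geometric multiplicity = 1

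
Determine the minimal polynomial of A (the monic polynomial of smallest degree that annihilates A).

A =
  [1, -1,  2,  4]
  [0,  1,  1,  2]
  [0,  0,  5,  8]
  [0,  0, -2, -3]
x^3 - 3*x^2 + 3*x - 1

The characteristic polynomial is χ_A(x) = (x - 1)^4, so the eigenvalues are known. The minimal polynomial is
  m_A(x) = Π_λ (x − λ)^{k_λ}
where k_λ is the size of the *largest* Jordan block for λ (equivalently, the smallest k with (A − λI)^k v = 0 for every generalised eigenvector v of λ).

  λ = 1: largest Jordan block has size 3, contributing (x − 1)^3

So m_A(x) = (x - 1)^3 = x^3 - 3*x^2 + 3*x - 1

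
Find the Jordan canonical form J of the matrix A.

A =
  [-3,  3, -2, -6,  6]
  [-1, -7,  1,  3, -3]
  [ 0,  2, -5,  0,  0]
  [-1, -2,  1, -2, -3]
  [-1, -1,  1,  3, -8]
J_3(-5) ⊕ J_1(-5) ⊕ J_1(-5)

The characteristic polynomial is
  det(x·I − A) = x^5 + 25*x^4 + 250*x^3 + 1250*x^2 + 3125*x + 3125 = (x + 5)^5

Eigenvalues and multiplicities (the geometric multiplicity of λ is n − rank(A − λI), which equals the number of Jordan blocks for λ):
  λ = -5: algebraic multiplicity = 5, geometric multiplicity = 3

Determining the block sizes for each eigenvalue:
  λ = -5: with am = 5 and gm = 3, the partition is not yet determined (e.g. several partitions of 5 into 3 parts exist). Let N = A − (-5)·I. Computing rank(N^1) = 2, rank(N^2) = 1, rank(N^3) = 0; the number of blocks of size ≥ j is rank(N^{j−1}) − rank(N^j), giving [3, 1, 1]. So we have 1 block(s) of size 3, 2 block(s) of size 1 → block sizes [3, 1, 1]

Assembling the blocks gives a Jordan form
J =
  [-5,  1,  0,  0,  0]
  [ 0, -5,  1,  0,  0]
  [ 0,  0, -5,  0,  0]
  [ 0,  0,  0, -5,  0]
  [ 0,  0,  0,  0, -5]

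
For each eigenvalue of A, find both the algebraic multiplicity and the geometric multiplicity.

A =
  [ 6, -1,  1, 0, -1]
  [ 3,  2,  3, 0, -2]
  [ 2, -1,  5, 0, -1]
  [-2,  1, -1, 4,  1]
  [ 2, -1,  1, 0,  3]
λ = 4: alg = 5, geom = 3

Step 1 — factor the characteristic polynomial to read off the algebraic multiplicities:
  χ_A(x) = (x - 4)^5

Step 2 — compute geometric multiplicities via the rank-nullity identity g(λ) = n − rank(A − λI):
  rank(A − (4)·I) = 2, so dim ker(A − (4)·I) = n − 2 = 3

Summary:
  λ = 4: algebraic multiplicity = 5, geometric multiplicity = 3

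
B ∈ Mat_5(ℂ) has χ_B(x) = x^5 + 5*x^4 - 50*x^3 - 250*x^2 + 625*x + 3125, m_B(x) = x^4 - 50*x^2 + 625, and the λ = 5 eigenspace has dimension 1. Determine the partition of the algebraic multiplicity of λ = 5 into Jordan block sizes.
Block sizes for λ = 5: [2]

Step 1 — from the characteristic polynomial, algebraic multiplicity of λ = 5 is 2. From dim ker(B − (5)·I) = 1, there are exactly 1 Jordan blocks for λ = 5.
Step 2 — from the minimal polynomial, the factor (x − 5)^2 tells us the largest block for λ = 5 has size 2.
Step 3 — with total size 2, 1 blocks, and largest block 2, the block sizes (in nonincreasing order) are [2].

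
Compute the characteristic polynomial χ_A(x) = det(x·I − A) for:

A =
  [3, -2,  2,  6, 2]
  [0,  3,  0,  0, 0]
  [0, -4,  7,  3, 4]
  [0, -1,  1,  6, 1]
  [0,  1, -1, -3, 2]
x^5 - 21*x^4 + 171*x^3 - 675*x^2 + 1296*x - 972

Expanding det(x·I − A) (e.g. by cofactor expansion or by noting that A is similar to its Jordan form J, which has the same characteristic polynomial as A) gives
  χ_A(x) = x^5 - 21*x^4 + 171*x^3 - 675*x^2 + 1296*x - 972
which factors as (x - 6)^2*(x - 3)^3. The eigenvalues (with algebraic multiplicities) are λ = 3 with multiplicity 3, λ = 6 with multiplicity 2.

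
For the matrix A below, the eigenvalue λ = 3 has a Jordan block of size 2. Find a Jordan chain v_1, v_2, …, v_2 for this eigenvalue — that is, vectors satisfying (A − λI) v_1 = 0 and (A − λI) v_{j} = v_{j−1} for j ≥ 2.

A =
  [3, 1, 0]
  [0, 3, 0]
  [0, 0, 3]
A Jordan chain for λ = 3 of length 2:
v_1 = (1, 0, 0)ᵀ
v_2 = (0, 1, 0)ᵀ

Let N = A − (3)·I. We want v_2 with N^2 v_2 = 0 but N^1 v_2 ≠ 0; then v_{j-1} := N · v_j for j = 2, …, 2.

Pick v_2 = (0, 1, 0)ᵀ.
Then v_1 = N · v_2 = (1, 0, 0)ᵀ.

Sanity check: (A − (3)·I) v_1 = (0, 0, 0)ᵀ = 0. ✓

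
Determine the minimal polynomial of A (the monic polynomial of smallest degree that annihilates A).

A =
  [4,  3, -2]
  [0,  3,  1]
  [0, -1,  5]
x^3 - 12*x^2 + 48*x - 64

The characteristic polynomial is χ_A(x) = (x - 4)^3, so the eigenvalues are known. The minimal polynomial is
  m_A(x) = Π_λ (x − λ)^{k_λ}
where k_λ is the size of the *largest* Jordan block for λ (equivalently, the smallest k with (A − λI)^k v = 0 for every generalised eigenvector v of λ).

  λ = 4: largest Jordan block has size 3, contributing (x − 4)^3

So m_A(x) = (x - 4)^3 = x^3 - 12*x^2 + 48*x - 64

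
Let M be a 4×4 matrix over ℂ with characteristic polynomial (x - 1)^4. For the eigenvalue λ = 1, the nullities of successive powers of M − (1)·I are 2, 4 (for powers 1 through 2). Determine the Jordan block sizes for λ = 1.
Block sizes for λ = 1: [2, 2]

From the dimensions of kernels of powers, the number of Jordan blocks of size at least j is d_j − d_{j−1} where d_j = dim ker(N^j) (with d_0 = 0). Computing the differences gives [2, 2].
The number of blocks of size exactly k is (#blocks of size ≥ k) − (#blocks of size ≥ k + 1), so the partition is: 2 block(s) of size 2.
In nonincreasing order the block sizes are [2, 2].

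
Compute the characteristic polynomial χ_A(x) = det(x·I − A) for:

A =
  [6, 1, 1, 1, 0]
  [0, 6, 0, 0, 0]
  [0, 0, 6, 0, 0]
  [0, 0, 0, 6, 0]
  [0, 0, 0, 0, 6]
x^5 - 30*x^4 + 360*x^3 - 2160*x^2 + 6480*x - 7776

Expanding det(x·I − A) (e.g. by cofactor expansion or by noting that A is similar to its Jordan form J, which has the same characteristic polynomial as A) gives
  χ_A(x) = x^5 - 30*x^4 + 360*x^3 - 2160*x^2 + 6480*x - 7776
which factors as (x - 6)^5. The eigenvalues (with algebraic multiplicities) are λ = 6 with multiplicity 5.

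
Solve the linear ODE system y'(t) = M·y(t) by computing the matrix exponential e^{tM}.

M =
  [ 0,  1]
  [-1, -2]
e^{tM} =
  [t*exp(-t) + exp(-t), t*exp(-t)]
  [-t*exp(-t), -t*exp(-t) + exp(-t)]

Strategy: write M = P · J · P⁻¹ where J is a Jordan canonical form, so e^{tM} = P · e^{tJ} · P⁻¹, and e^{tJ} can be computed block-by-block.

M has Jordan form
J =
  [-1,  1]
  [ 0, -1]
(up to reordering of blocks).

Per-block formulas:
  For a 2×2 Jordan block J_2(-1): exp(t · J_2(-1)) = e^(-1t)·(I + t·N), where N is the 2×2 nilpotent shift.

After assembling e^{tJ} and conjugating by P, we get:

e^{tM} =
  [t*exp(-t) + exp(-t), t*exp(-t)]
  [-t*exp(-t), -t*exp(-t) + exp(-t)]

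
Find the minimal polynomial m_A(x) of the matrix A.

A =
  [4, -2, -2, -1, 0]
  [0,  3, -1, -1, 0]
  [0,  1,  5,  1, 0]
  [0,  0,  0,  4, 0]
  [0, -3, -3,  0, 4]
x^2 - 8*x + 16

The characteristic polynomial is χ_A(x) = (x - 4)^5, so the eigenvalues are known. The minimal polynomial is
  m_A(x) = Π_λ (x − λ)^{k_λ}
where k_λ is the size of the *largest* Jordan block for λ (equivalently, the smallest k with (A − λI)^k v = 0 for every generalised eigenvector v of λ).

  λ = 4: largest Jordan block has size 2, contributing (x − 4)^2

So m_A(x) = (x - 4)^2 = x^2 - 8*x + 16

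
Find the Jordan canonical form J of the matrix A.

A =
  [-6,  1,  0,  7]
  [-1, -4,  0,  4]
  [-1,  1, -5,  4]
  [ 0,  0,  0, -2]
J_2(-5) ⊕ J_1(-5) ⊕ J_1(-2)

The characteristic polynomial is
  det(x·I − A) = x^4 + 17*x^3 + 105*x^2 + 275*x + 250 = (x + 2)*(x + 5)^3

Eigenvalues and multiplicities (the geometric multiplicity of λ is n − rank(A − λI), which equals the number of Jordan blocks for λ):
  λ = -5: algebraic multiplicity = 3, geometric multiplicity = 2
  λ = -2: algebraic multiplicity = 1, geometric multiplicity = 1

Determining the block sizes for each eigenvalue:
  λ = -5: 2 blocks summing to 3 forces exactly one block of size 2 and the rest size 1 → block sizes [2, 1]
  λ = -2: one block (gm = 1), so the single block has size am = 1 → block sizes [1]

Assembling the blocks gives a Jordan form
J =
  [-5,  1,  0,  0]
  [ 0, -5,  0,  0]
  [ 0,  0, -5,  0]
  [ 0,  0,  0, -2]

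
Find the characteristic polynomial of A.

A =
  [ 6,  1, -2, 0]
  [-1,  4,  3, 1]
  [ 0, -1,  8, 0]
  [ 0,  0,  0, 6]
x^4 - 24*x^3 + 216*x^2 - 864*x + 1296

Expanding det(x·I − A) (e.g. by cofactor expansion or by noting that A is similar to its Jordan form J, which has the same characteristic polynomial as A) gives
  χ_A(x) = x^4 - 24*x^3 + 216*x^2 - 864*x + 1296
which factors as (x - 6)^4. The eigenvalues (with algebraic multiplicities) are λ = 6 with multiplicity 4.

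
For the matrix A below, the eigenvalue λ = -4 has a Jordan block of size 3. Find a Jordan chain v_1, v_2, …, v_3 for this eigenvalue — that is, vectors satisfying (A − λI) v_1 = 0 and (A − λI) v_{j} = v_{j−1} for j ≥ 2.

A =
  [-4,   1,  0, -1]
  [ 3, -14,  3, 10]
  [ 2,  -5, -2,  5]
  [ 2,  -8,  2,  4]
A Jordan chain for λ = -4 of length 3:
v_1 = (1, -4, -1, -4)ᵀ
v_2 = (0, 3, 2, 2)ᵀ
v_3 = (1, 0, 0, 0)ᵀ

Let N = A − (-4)·I. We want v_3 with N^3 v_3 = 0 but N^2 v_3 ≠ 0; then v_{j-1} := N · v_j for j = 3, …, 2.

Pick v_3 = (1, 0, 0, 0)ᵀ.
Then v_2 = N · v_3 = (0, 3, 2, 2)ᵀ.
Then v_1 = N · v_2 = (1, -4, -1, -4)ᵀ.

Sanity check: (A − (-4)·I) v_1 = (0, 0, 0, 0)ᵀ = 0. ✓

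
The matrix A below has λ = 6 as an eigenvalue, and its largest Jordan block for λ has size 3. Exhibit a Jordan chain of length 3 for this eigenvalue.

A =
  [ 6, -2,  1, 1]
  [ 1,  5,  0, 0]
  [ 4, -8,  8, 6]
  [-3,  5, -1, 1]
A Jordan chain for λ = 6 of length 3:
v_1 = (-2, -2, -4, 0)ᵀ
v_2 = (-2, 0, -4, 2)ᵀ
v_3 = (1, 1, 0, 0)ᵀ

Let N = A − (6)·I. We want v_3 with N^3 v_3 = 0 but N^2 v_3 ≠ 0; then v_{j-1} := N · v_j for j = 3, …, 2.

Pick v_3 = (1, 1, 0, 0)ᵀ.
Then v_2 = N · v_3 = (-2, 0, -4, 2)ᵀ.
Then v_1 = N · v_2 = (-2, -2, -4, 0)ᵀ.

Sanity check: (A − (6)·I) v_1 = (0, 0, 0, 0)ᵀ = 0. ✓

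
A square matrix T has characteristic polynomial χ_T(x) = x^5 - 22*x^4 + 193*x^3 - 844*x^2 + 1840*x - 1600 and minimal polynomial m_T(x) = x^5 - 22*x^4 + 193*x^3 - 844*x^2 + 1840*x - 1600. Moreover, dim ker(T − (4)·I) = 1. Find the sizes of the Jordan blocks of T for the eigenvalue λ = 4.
Block sizes for λ = 4: [3]

Step 1 — from the characteristic polynomial, algebraic multiplicity of λ = 4 is 3. From dim ker(T − (4)·I) = 1, there are exactly 1 Jordan blocks for λ = 4.
Step 2 — from the minimal polynomial, the factor (x − 4)^3 tells us the largest block for λ = 4 has size 3.
Step 3 — with total size 3, 1 blocks, and largest block 3, the block sizes (in nonincreasing order) are [3].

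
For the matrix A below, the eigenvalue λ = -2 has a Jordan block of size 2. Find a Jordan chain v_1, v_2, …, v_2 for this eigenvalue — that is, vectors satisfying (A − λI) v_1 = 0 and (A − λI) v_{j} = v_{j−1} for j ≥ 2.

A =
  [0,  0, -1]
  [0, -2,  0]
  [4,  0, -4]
A Jordan chain for λ = -2 of length 2:
v_1 = (2, 0, 4)ᵀ
v_2 = (1, 0, 0)ᵀ

Let N = A − (-2)·I. We want v_2 with N^2 v_2 = 0 but N^1 v_2 ≠ 0; then v_{j-1} := N · v_j for j = 2, …, 2.

Pick v_2 = (1, 0, 0)ᵀ.
Then v_1 = N · v_2 = (2, 0, 4)ᵀ.

Sanity check: (A − (-2)·I) v_1 = (0, 0, 0)ᵀ = 0. ✓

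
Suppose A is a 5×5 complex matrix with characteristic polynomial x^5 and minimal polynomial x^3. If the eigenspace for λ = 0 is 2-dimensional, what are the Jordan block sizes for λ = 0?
Block sizes for λ = 0: [3, 2]

Step 1 — from the characteristic polynomial, algebraic multiplicity of λ = 0 is 5. From dim ker(A − (0)·I) = 2, there are exactly 2 Jordan blocks for λ = 0.
Step 2 — from the minimal polynomial, the factor (x − 0)^3 tells us the largest block for λ = 0 has size 3.
Step 3 — with total size 5, 2 blocks, and largest block 3, the block sizes (in nonincreasing order) are [3, 2].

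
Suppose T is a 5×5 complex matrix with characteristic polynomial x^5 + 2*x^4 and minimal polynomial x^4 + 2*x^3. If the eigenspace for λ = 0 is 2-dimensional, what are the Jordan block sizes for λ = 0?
Block sizes for λ = 0: [3, 1]

Step 1 — from the characteristic polynomial, algebraic multiplicity of λ = 0 is 4. From dim ker(T − (0)·I) = 2, there are exactly 2 Jordan blocks for λ = 0.
Step 2 — from the minimal polynomial, the factor (x − 0)^3 tells us the largest block for λ = 0 has size 3.
Step 3 — with total size 4, 2 blocks, and largest block 3, the block sizes (in nonincreasing order) are [3, 1].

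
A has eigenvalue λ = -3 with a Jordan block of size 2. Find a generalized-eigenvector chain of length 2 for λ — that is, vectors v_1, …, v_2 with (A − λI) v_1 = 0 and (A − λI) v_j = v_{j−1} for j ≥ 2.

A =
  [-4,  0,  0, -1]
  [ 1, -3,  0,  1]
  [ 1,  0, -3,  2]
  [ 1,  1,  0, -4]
A Jordan chain for λ = -3 of length 2:
v_1 = (0, 0, -1, 0)ᵀ
v_2 = (1, -2, 0, -1)ᵀ

Let N = A − (-3)·I. We want v_2 with N^2 v_2 = 0 but N^1 v_2 ≠ 0; then v_{j-1} := N · v_j for j = 2, …, 2.

Pick v_2 = (1, -2, 0, -1)ᵀ.
Then v_1 = N · v_2 = (0, 0, -1, 0)ᵀ.

Sanity check: (A − (-3)·I) v_1 = (0, 0, 0, 0)ᵀ = 0. ✓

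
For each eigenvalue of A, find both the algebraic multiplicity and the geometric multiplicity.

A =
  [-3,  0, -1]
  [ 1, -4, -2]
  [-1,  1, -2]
λ = -3: alg = 3, geom = 1

Step 1 — factor the characteristic polynomial to read off the algebraic multiplicities:
  χ_A(x) = (x + 3)^3

Step 2 — compute geometric multiplicities via the rank-nullity identity g(λ) = n − rank(A − λI):
  rank(A − (-3)·I) = 2, so dim ker(A − (-3)·I) = n − 2 = 1

Summary:
  λ = -3: algebraic multiplicity = 3, geometric multiplicity = 1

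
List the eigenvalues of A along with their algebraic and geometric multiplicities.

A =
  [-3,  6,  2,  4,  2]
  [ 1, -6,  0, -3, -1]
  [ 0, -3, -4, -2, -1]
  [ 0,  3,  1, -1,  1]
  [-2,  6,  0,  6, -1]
λ = -3: alg = 5, geom = 3

Step 1 — factor the characteristic polynomial to read off the algebraic multiplicities:
  χ_A(x) = (x + 3)^5

Step 2 — compute geometric multiplicities via the rank-nullity identity g(λ) = n − rank(A − λI):
  rank(A − (-3)·I) = 2, so dim ker(A − (-3)·I) = n − 2 = 3

Summary:
  λ = -3: algebraic multiplicity = 5, geometric multiplicity = 3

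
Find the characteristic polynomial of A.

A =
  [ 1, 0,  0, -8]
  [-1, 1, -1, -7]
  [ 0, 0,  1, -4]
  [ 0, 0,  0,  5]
x^4 - 8*x^3 + 18*x^2 - 16*x + 5

Expanding det(x·I − A) (e.g. by cofactor expansion or by noting that A is similar to its Jordan form J, which has the same characteristic polynomial as A) gives
  χ_A(x) = x^4 - 8*x^3 + 18*x^2 - 16*x + 5
which factors as (x - 5)*(x - 1)^3. The eigenvalues (with algebraic multiplicities) are λ = 1 with multiplicity 3, λ = 5 with multiplicity 1.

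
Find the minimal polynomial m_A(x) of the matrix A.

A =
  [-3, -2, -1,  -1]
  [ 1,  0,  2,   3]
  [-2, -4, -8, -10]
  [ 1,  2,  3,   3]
x^2 + 4*x + 4

The characteristic polynomial is χ_A(x) = (x + 2)^4, so the eigenvalues are known. The minimal polynomial is
  m_A(x) = Π_λ (x − λ)^{k_λ}
where k_λ is the size of the *largest* Jordan block for λ (equivalently, the smallest k with (A − λI)^k v = 0 for every generalised eigenvector v of λ).

  λ = -2: largest Jordan block has size 2, contributing (x + 2)^2

So m_A(x) = (x + 2)^2 = x^2 + 4*x + 4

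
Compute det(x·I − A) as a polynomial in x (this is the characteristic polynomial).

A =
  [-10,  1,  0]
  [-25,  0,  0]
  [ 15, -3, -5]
x^3 + 15*x^2 + 75*x + 125

Expanding det(x·I − A) (e.g. by cofactor expansion or by noting that A is similar to its Jordan form J, which has the same characteristic polynomial as A) gives
  χ_A(x) = x^3 + 15*x^2 + 75*x + 125
which factors as (x + 5)^3. The eigenvalues (with algebraic multiplicities) are λ = -5 with multiplicity 3.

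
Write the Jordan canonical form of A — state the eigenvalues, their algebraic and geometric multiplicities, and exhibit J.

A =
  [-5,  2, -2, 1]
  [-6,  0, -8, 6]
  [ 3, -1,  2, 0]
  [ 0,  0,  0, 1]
J_2(-2) ⊕ J_2(1)

The characteristic polynomial is
  det(x·I − A) = x^4 + 2*x^3 - 3*x^2 - 4*x + 4 = (x - 1)^2*(x + 2)^2

Eigenvalues and multiplicities (the geometric multiplicity of λ is n − rank(A − λI), which equals the number of Jordan blocks for λ):
  λ = -2: algebraic multiplicity = 2, geometric multiplicity = 1
  λ = 1: algebraic multiplicity = 2, geometric multiplicity = 1

Determining the block sizes for each eigenvalue:
  λ = -2: one block (gm = 1), so the single block has size am = 2 → block sizes [2]
  λ = 1: one block (gm = 1), so the single block has size am = 2 → block sizes [2]

Assembling the blocks gives a Jordan form
J =
  [-2,  1, 0, 0]
  [ 0, -2, 0, 0]
  [ 0,  0, 1, 1]
  [ 0,  0, 0, 1]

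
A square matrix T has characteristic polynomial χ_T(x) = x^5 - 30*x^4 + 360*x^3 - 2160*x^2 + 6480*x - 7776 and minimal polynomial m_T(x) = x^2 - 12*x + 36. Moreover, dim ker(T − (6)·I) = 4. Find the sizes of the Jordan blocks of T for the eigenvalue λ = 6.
Block sizes for λ = 6: [2, 1, 1, 1]

Step 1 — from the characteristic polynomial, algebraic multiplicity of λ = 6 is 5. From dim ker(T − (6)·I) = 4, there are exactly 4 Jordan blocks for λ = 6.
Step 2 — from the minimal polynomial, the factor (x − 6)^2 tells us the largest block for λ = 6 has size 2.
Step 3 — with total size 5, 4 blocks, and largest block 2, the block sizes (in nonincreasing order) are [2, 1, 1, 1].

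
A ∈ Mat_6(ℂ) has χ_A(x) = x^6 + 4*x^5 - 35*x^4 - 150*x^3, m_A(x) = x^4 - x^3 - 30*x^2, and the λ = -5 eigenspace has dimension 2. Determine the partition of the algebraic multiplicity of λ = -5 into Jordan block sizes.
Block sizes for λ = -5: [1, 1]

Step 1 — from the characteristic polynomial, algebraic multiplicity of λ = -5 is 2. From dim ker(A − (-5)·I) = 2, there are exactly 2 Jordan blocks for λ = -5.
Step 2 — from the minimal polynomial, the factor (x + 5) tells us the largest block for λ = -5 has size 1.
Step 3 — with total size 2, 2 blocks, and largest block 1, the block sizes (in nonincreasing order) are [1, 1].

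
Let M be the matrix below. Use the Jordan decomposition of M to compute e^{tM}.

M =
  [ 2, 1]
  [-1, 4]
e^{tM} =
  [-t*exp(3*t) + exp(3*t), t*exp(3*t)]
  [-t*exp(3*t), t*exp(3*t) + exp(3*t)]

Strategy: write M = P · J · P⁻¹ where J is a Jordan canonical form, so e^{tM} = P · e^{tJ} · P⁻¹, and e^{tJ} can be computed block-by-block.

M has Jordan form
J =
  [3, 1]
  [0, 3]
(up to reordering of blocks).

Per-block formulas:
  For a 2×2 Jordan block J_2(3): exp(t · J_2(3)) = e^(3t)·(I + t·N), where N is the 2×2 nilpotent shift.

After assembling e^{tJ} and conjugating by P, we get:

e^{tM} =
  [-t*exp(3*t) + exp(3*t), t*exp(3*t)]
  [-t*exp(3*t), t*exp(3*t) + exp(3*t)]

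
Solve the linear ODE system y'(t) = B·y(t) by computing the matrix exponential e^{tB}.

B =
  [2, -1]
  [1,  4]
e^{tB} =
  [-t*exp(3*t) + exp(3*t), -t*exp(3*t)]
  [t*exp(3*t), t*exp(3*t) + exp(3*t)]

Strategy: write B = P · J · P⁻¹ where J is a Jordan canonical form, so e^{tB} = P · e^{tJ} · P⁻¹, and e^{tJ} can be computed block-by-block.

B has Jordan form
J =
  [3, 1]
  [0, 3]
(up to reordering of blocks).

Per-block formulas:
  For a 2×2 Jordan block J_2(3): exp(t · J_2(3)) = e^(3t)·(I + t·N), where N is the 2×2 nilpotent shift.

After assembling e^{tJ} and conjugating by P, we get:

e^{tB} =
  [-t*exp(3*t) + exp(3*t), -t*exp(3*t)]
  [t*exp(3*t), t*exp(3*t) + exp(3*t)]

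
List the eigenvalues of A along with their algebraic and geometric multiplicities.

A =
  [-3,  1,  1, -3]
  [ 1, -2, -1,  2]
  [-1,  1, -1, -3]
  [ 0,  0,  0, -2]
λ = -2: alg = 4, geom = 2

Step 1 — factor the characteristic polynomial to read off the algebraic multiplicities:
  χ_A(x) = (x + 2)^4

Step 2 — compute geometric multiplicities via the rank-nullity identity g(λ) = n − rank(A − λI):
  rank(A − (-2)·I) = 2, so dim ker(A − (-2)·I) = n − 2 = 2

Summary:
  λ = -2: algebraic multiplicity = 4, geometric multiplicity = 2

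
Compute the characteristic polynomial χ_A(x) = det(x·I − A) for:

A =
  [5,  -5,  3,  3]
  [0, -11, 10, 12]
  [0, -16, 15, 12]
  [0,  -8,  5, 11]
x^4 - 20*x^3 + 150*x^2 - 500*x + 625

Expanding det(x·I − A) (e.g. by cofactor expansion or by noting that A is similar to its Jordan form J, which has the same characteristic polynomial as A) gives
  χ_A(x) = x^4 - 20*x^3 + 150*x^2 - 500*x + 625
which factors as (x - 5)^4. The eigenvalues (with algebraic multiplicities) are λ = 5 with multiplicity 4.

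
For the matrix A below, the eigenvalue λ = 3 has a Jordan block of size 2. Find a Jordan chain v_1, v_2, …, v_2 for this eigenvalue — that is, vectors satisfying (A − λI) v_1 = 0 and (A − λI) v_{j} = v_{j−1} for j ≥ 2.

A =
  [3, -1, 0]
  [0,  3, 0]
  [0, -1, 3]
A Jordan chain for λ = 3 of length 2:
v_1 = (-1, 0, -1)ᵀ
v_2 = (0, 1, 0)ᵀ

Let N = A − (3)·I. We want v_2 with N^2 v_2 = 0 but N^1 v_2 ≠ 0; then v_{j-1} := N · v_j for j = 2, …, 2.

Pick v_2 = (0, 1, 0)ᵀ.
Then v_1 = N · v_2 = (-1, 0, -1)ᵀ.

Sanity check: (A − (3)·I) v_1 = (0, 0, 0)ᵀ = 0. ✓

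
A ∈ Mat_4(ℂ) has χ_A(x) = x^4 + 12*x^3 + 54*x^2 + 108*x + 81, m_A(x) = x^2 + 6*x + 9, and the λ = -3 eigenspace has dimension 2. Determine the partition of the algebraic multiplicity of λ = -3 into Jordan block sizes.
Block sizes for λ = -3: [2, 2]

Step 1 — from the characteristic polynomial, algebraic multiplicity of λ = -3 is 4. From dim ker(A − (-3)·I) = 2, there are exactly 2 Jordan blocks for λ = -3.
Step 2 — from the minimal polynomial, the factor (x + 3)^2 tells us the largest block for λ = -3 has size 2.
Step 3 — with total size 4, 2 blocks, and largest block 2, the block sizes (in nonincreasing order) are [2, 2].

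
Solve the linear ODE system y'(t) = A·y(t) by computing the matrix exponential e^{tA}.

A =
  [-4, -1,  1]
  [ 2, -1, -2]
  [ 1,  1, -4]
e^{tA} =
  [-t*exp(-3*t) + exp(-3*t), -t*exp(-3*t), t*exp(-3*t)]
  [2*t*exp(-3*t), 2*t*exp(-3*t) + exp(-3*t), -2*t*exp(-3*t)]
  [t*exp(-3*t), t*exp(-3*t), -t*exp(-3*t) + exp(-3*t)]

Strategy: write A = P · J · P⁻¹ where J is a Jordan canonical form, so e^{tA} = P · e^{tJ} · P⁻¹, and e^{tJ} can be computed block-by-block.

A has Jordan form
J =
  [-3,  1,  0]
  [ 0, -3,  0]
  [ 0,  0, -3]
(up to reordering of blocks).

Per-block formulas:
  For a 2×2 Jordan block J_2(-3): exp(t · J_2(-3)) = e^(-3t)·(I + t·N), where N is the 2×2 nilpotent shift.
  For a 1×1 block at λ = -3: exp(t · [-3]) = [e^(-3t)].

After assembling e^{tJ} and conjugating by P, we get:

e^{tA} =
  [-t*exp(-3*t) + exp(-3*t), -t*exp(-3*t), t*exp(-3*t)]
  [2*t*exp(-3*t), 2*t*exp(-3*t) + exp(-3*t), -2*t*exp(-3*t)]
  [t*exp(-3*t), t*exp(-3*t), -t*exp(-3*t) + exp(-3*t)]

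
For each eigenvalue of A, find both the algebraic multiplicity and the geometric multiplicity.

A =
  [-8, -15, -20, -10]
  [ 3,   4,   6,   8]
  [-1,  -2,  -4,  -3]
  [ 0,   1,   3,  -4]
λ = -3: alg = 4, geom = 2

Step 1 — factor the characteristic polynomial to read off the algebraic multiplicities:
  χ_A(x) = (x + 3)^4

Step 2 — compute geometric multiplicities via the rank-nullity identity g(λ) = n − rank(A − λI):
  rank(A − (-3)·I) = 2, so dim ker(A − (-3)·I) = n − 2 = 2

Summary:
  λ = -3: algebraic multiplicity = 4, geometric multiplicity = 2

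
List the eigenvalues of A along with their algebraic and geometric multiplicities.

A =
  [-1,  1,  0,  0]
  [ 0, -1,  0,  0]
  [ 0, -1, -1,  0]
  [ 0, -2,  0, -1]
λ = -1: alg = 4, geom = 3

Step 1 — factor the characteristic polynomial to read off the algebraic multiplicities:
  χ_A(x) = (x + 1)^4

Step 2 — compute geometric multiplicities via the rank-nullity identity g(λ) = n − rank(A − λI):
  rank(A − (-1)·I) = 1, so dim ker(A − (-1)·I) = n − 1 = 3

Summary:
  λ = -1: algebraic multiplicity = 4, geometric multiplicity = 3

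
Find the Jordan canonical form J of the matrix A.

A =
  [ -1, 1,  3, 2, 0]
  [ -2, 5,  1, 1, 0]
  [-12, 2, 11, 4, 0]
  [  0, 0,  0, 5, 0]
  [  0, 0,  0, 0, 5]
J_3(5) ⊕ J_1(5) ⊕ J_1(5)

The characteristic polynomial is
  det(x·I − A) = x^5 - 25*x^4 + 250*x^3 - 1250*x^2 + 3125*x - 3125 = (x - 5)^5

Eigenvalues and multiplicities (the geometric multiplicity of λ is n − rank(A − λI), which equals the number of Jordan blocks for λ):
  λ = 5: algebraic multiplicity = 5, geometric multiplicity = 3

Determining the block sizes for each eigenvalue:
  λ = 5: with am = 5 and gm = 3, the partition is not yet determined (e.g. several partitions of 5 into 3 parts exist). Let N = A − (5)·I. Computing rank(N^1) = 2, rank(N^2) = 1, rank(N^3) = 0; the number of blocks of size ≥ j is rank(N^{j−1}) − rank(N^j), giving [3, 1, 1]. So we have 1 block(s) of size 3, 2 block(s) of size 1 → block sizes [3, 1, 1]

Assembling the blocks gives a Jordan form
J =
  [5, 1, 0, 0, 0]
  [0, 5, 1, 0, 0]
  [0, 0, 5, 0, 0]
  [0, 0, 0, 5, 0]
  [0, 0, 0, 0, 5]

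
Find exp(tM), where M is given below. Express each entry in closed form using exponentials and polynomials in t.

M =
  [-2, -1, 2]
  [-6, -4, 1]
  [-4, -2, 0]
e^{tM} =
  [-t^2*exp(-2*t) + exp(-2*t), -t^2*exp(-2*t) - t*exp(-2*t), 3*t^2*exp(-2*t)/2 + 2*t*exp(-2*t)]
  [4*t^2*exp(-2*t) - 6*t*exp(-2*t), 4*t^2*exp(-2*t) - 2*t*exp(-2*t) + exp(-2*t), -6*t^2*exp(-2*t) + t*exp(-2*t)]
  [2*t^2*exp(-2*t) - 4*t*exp(-2*t), 2*t^2*exp(-2*t) - 2*t*exp(-2*t), -3*t^2*exp(-2*t) + 2*t*exp(-2*t) + exp(-2*t)]

Strategy: write M = P · J · P⁻¹ where J is a Jordan canonical form, so e^{tM} = P · e^{tJ} · P⁻¹, and e^{tJ} can be computed block-by-block.

M has Jordan form
J =
  [-2,  1,  0]
  [ 0, -2,  1]
  [ 0,  0, -2]
(up to reordering of blocks).

Per-block formulas:
  For a 3×3 Jordan block J_3(-2): exp(t · J_3(-2)) = e^(-2t)·(I + t·N + (t^2/2)·N^2), where N is the 3×3 nilpotent shift.

After assembling e^{tJ} and conjugating by P, we get:

e^{tM} =
  [-t^2*exp(-2*t) + exp(-2*t), -t^2*exp(-2*t) - t*exp(-2*t), 3*t^2*exp(-2*t)/2 + 2*t*exp(-2*t)]
  [4*t^2*exp(-2*t) - 6*t*exp(-2*t), 4*t^2*exp(-2*t) - 2*t*exp(-2*t) + exp(-2*t), -6*t^2*exp(-2*t) + t*exp(-2*t)]
  [2*t^2*exp(-2*t) - 4*t*exp(-2*t), 2*t^2*exp(-2*t) - 2*t*exp(-2*t), -3*t^2*exp(-2*t) + 2*t*exp(-2*t) + exp(-2*t)]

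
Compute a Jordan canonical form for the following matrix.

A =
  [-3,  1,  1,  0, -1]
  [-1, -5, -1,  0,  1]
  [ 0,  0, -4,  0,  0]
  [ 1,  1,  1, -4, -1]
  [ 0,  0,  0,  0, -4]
J_2(-4) ⊕ J_1(-4) ⊕ J_1(-4) ⊕ J_1(-4)

The characteristic polynomial is
  det(x·I − A) = x^5 + 20*x^4 + 160*x^3 + 640*x^2 + 1280*x + 1024 = (x + 4)^5

Eigenvalues and multiplicities (the geometric multiplicity of λ is n − rank(A − λI), which equals the number of Jordan blocks for λ):
  λ = -4: algebraic multiplicity = 5, geometric multiplicity = 4

Determining the block sizes for each eigenvalue:
  λ = -4: 4 blocks summing to 5 forces exactly one block of size 2 and the rest size 1 → block sizes [2, 1, 1, 1]

Assembling the blocks gives a Jordan form
J =
  [-4,  1,  0,  0,  0]
  [ 0, -4,  0,  0,  0]
  [ 0,  0, -4,  0,  0]
  [ 0,  0,  0, -4,  0]
  [ 0,  0,  0,  0, -4]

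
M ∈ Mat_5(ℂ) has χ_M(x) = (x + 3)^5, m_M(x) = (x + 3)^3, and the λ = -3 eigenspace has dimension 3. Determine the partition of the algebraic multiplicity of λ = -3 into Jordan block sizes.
Block sizes for λ = -3: [3, 1, 1]

Step 1 — from the characteristic polynomial, algebraic multiplicity of λ = -3 is 5. From dim ker(M − (-3)·I) = 3, there are exactly 3 Jordan blocks for λ = -3.
Step 2 — from the minimal polynomial, the factor (x + 3)^3 tells us the largest block for λ = -3 has size 3.
Step 3 — with total size 5, 3 blocks, and largest block 3, the block sizes (in nonincreasing order) are [3, 1, 1].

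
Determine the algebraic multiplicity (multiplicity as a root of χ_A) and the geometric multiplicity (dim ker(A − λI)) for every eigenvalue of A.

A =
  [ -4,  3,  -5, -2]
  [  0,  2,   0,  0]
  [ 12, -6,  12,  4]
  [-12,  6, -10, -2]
λ = 2: alg = 4, geom = 3

Step 1 — factor the characteristic polynomial to read off the algebraic multiplicities:
  χ_A(x) = (x - 2)^4

Step 2 — compute geometric multiplicities via the rank-nullity identity g(λ) = n − rank(A − λI):
  rank(A − (2)·I) = 1, so dim ker(A − (2)·I) = n − 1 = 3

Summary:
  λ = 2: algebraic multiplicity = 4, geometric multiplicity = 3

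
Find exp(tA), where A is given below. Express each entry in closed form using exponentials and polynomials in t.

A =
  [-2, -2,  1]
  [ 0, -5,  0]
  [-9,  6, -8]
e^{tA} =
  [3*t*exp(-5*t) + exp(-5*t), -2*t*exp(-5*t), t*exp(-5*t)]
  [0, exp(-5*t), 0]
  [-9*t*exp(-5*t), 6*t*exp(-5*t), -3*t*exp(-5*t) + exp(-5*t)]

Strategy: write A = P · J · P⁻¹ where J is a Jordan canonical form, so e^{tA} = P · e^{tJ} · P⁻¹, and e^{tJ} can be computed block-by-block.

A has Jordan form
J =
  [-5,  1,  0]
  [ 0, -5,  0]
  [ 0,  0, -5]
(up to reordering of blocks).

Per-block formulas:
  For a 1×1 block at λ = -5: exp(t · [-5]) = [e^(-5t)].
  For a 2×2 Jordan block J_2(-5): exp(t · J_2(-5)) = e^(-5t)·(I + t·N), where N is the 2×2 nilpotent shift.

After assembling e^{tJ} and conjugating by P, we get:

e^{tA} =
  [3*t*exp(-5*t) + exp(-5*t), -2*t*exp(-5*t), t*exp(-5*t)]
  [0, exp(-5*t), 0]
  [-9*t*exp(-5*t), 6*t*exp(-5*t), -3*t*exp(-5*t) + exp(-5*t)]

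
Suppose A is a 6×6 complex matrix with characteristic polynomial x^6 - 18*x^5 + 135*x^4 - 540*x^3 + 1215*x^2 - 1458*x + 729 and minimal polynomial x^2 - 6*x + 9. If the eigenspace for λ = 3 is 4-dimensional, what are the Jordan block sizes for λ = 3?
Block sizes for λ = 3: [2, 2, 1, 1]

Step 1 — from the characteristic polynomial, algebraic multiplicity of λ = 3 is 6. From dim ker(A − (3)·I) = 4, there are exactly 4 Jordan blocks for λ = 3.
Step 2 — from the minimal polynomial, the factor (x − 3)^2 tells us the largest block for λ = 3 has size 2.
Step 3 — with total size 6, 4 blocks, and largest block 2, the block sizes (in nonincreasing order) are [2, 2, 1, 1].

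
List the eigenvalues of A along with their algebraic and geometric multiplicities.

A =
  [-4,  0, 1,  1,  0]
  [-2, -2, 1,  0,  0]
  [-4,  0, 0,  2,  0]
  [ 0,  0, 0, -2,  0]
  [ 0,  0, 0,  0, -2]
λ = -2: alg = 5, geom = 3

Step 1 — factor the characteristic polynomial to read off the algebraic multiplicities:
  χ_A(x) = (x + 2)^5

Step 2 — compute geometric multiplicities via the rank-nullity identity g(λ) = n − rank(A − λI):
  rank(A − (-2)·I) = 2, so dim ker(A − (-2)·I) = n − 2 = 3

Summary:
  λ = -2: algebraic multiplicity = 5, geometric multiplicity = 3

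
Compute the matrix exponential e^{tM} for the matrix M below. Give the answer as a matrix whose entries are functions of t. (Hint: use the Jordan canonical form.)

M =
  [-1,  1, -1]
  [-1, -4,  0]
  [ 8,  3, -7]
e^{tM} =
  [3*t*exp(-4*t) + exp(-4*t), t*exp(-4*t), -t*exp(-4*t)]
  [-3*t^2*exp(-4*t)/2 - t*exp(-4*t), -t^2*exp(-4*t)/2 + exp(-4*t), t^2*exp(-4*t)/2]
  [-3*t^2*exp(-4*t)/2 + 8*t*exp(-4*t), -t^2*exp(-4*t)/2 + 3*t*exp(-4*t), t^2*exp(-4*t)/2 - 3*t*exp(-4*t) + exp(-4*t)]

Strategy: write M = P · J · P⁻¹ where J is a Jordan canonical form, so e^{tM} = P · e^{tJ} · P⁻¹, and e^{tJ} can be computed block-by-block.

M has Jordan form
J =
  [-4,  1,  0]
  [ 0, -4,  1]
  [ 0,  0, -4]
(up to reordering of blocks).

Per-block formulas:
  For a 3×3 Jordan block J_3(-4): exp(t · J_3(-4)) = e^(-4t)·(I + t·N + (t^2/2)·N^2), where N is the 3×3 nilpotent shift.

After assembling e^{tJ} and conjugating by P, we get:

e^{tM} =
  [3*t*exp(-4*t) + exp(-4*t), t*exp(-4*t), -t*exp(-4*t)]
  [-3*t^2*exp(-4*t)/2 - t*exp(-4*t), -t^2*exp(-4*t)/2 + exp(-4*t), t^2*exp(-4*t)/2]
  [-3*t^2*exp(-4*t)/2 + 8*t*exp(-4*t), -t^2*exp(-4*t)/2 + 3*t*exp(-4*t), t^2*exp(-4*t)/2 - 3*t*exp(-4*t) + exp(-4*t)]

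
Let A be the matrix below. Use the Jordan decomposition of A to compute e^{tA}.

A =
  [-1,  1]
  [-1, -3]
e^{tA} =
  [t*exp(-2*t) + exp(-2*t), t*exp(-2*t)]
  [-t*exp(-2*t), -t*exp(-2*t) + exp(-2*t)]

Strategy: write A = P · J · P⁻¹ where J is a Jordan canonical form, so e^{tA} = P · e^{tJ} · P⁻¹, and e^{tJ} can be computed block-by-block.

A has Jordan form
J =
  [-2,  1]
  [ 0, -2]
(up to reordering of blocks).

Per-block formulas:
  For a 2×2 Jordan block J_2(-2): exp(t · J_2(-2)) = e^(-2t)·(I + t·N), where N is the 2×2 nilpotent shift.

After assembling e^{tJ} and conjugating by P, we get:

e^{tA} =
  [t*exp(-2*t) + exp(-2*t), t*exp(-2*t)]
  [-t*exp(-2*t), -t*exp(-2*t) + exp(-2*t)]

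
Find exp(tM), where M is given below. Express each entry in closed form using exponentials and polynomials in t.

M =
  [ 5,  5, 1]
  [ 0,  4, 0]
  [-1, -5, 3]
e^{tM} =
  [t*exp(4*t) + exp(4*t), 5*t*exp(4*t), t*exp(4*t)]
  [0, exp(4*t), 0]
  [-t*exp(4*t), -5*t*exp(4*t), -t*exp(4*t) + exp(4*t)]

Strategy: write M = P · J · P⁻¹ where J is a Jordan canonical form, so e^{tM} = P · e^{tJ} · P⁻¹, and e^{tJ} can be computed block-by-block.

M has Jordan form
J =
  [4, 1, 0]
  [0, 4, 0]
  [0, 0, 4]
(up to reordering of blocks).

Per-block formulas:
  For a 1×1 block at λ = 4: exp(t · [4]) = [e^(4t)].
  For a 2×2 Jordan block J_2(4): exp(t · J_2(4)) = e^(4t)·(I + t·N), where N is the 2×2 nilpotent shift.

After assembling e^{tJ} and conjugating by P, we get:

e^{tM} =
  [t*exp(4*t) + exp(4*t), 5*t*exp(4*t), t*exp(4*t)]
  [0, exp(4*t), 0]
  [-t*exp(4*t), -5*t*exp(4*t), -t*exp(4*t) + exp(4*t)]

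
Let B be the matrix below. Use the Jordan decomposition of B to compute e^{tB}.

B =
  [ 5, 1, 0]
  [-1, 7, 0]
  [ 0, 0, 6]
e^{tB} =
  [-t*exp(6*t) + exp(6*t), t*exp(6*t), 0]
  [-t*exp(6*t), t*exp(6*t) + exp(6*t), 0]
  [0, 0, exp(6*t)]

Strategy: write B = P · J · P⁻¹ where J is a Jordan canonical form, so e^{tB} = P · e^{tJ} · P⁻¹, and e^{tJ} can be computed block-by-block.

B has Jordan form
J =
  [6, 1, 0]
  [0, 6, 0]
  [0, 0, 6]
(up to reordering of blocks).

Per-block formulas:
  For a 2×2 Jordan block J_2(6): exp(t · J_2(6)) = e^(6t)·(I + t·N), where N is the 2×2 nilpotent shift.
  For a 1×1 block at λ = 6: exp(t · [6]) = [e^(6t)].

After assembling e^{tJ} and conjugating by P, we get:

e^{tB} =
  [-t*exp(6*t) + exp(6*t), t*exp(6*t), 0]
  [-t*exp(6*t), t*exp(6*t) + exp(6*t), 0]
  [0, 0, exp(6*t)]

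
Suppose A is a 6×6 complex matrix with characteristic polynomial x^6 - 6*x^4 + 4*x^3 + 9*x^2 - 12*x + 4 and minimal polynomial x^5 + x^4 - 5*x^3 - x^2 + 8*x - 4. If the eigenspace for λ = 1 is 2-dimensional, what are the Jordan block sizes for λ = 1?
Block sizes for λ = 1: [3, 1]

Step 1 — from the characteristic polynomial, algebraic multiplicity of λ = 1 is 4. From dim ker(A − (1)·I) = 2, there are exactly 2 Jordan blocks for λ = 1.
Step 2 — from the minimal polynomial, the factor (x − 1)^3 tells us the largest block for λ = 1 has size 3.
Step 3 — with total size 4, 2 blocks, and largest block 3, the block sizes (in nonincreasing order) are [3, 1].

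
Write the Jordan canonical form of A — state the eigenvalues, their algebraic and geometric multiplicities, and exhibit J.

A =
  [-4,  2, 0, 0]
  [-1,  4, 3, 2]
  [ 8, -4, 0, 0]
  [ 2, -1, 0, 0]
J_3(0) ⊕ J_1(0)

The characteristic polynomial is
  det(x·I − A) = x^4

Eigenvalues and multiplicities (the geometric multiplicity of λ is n − rank(A − λI), which equals the number of Jordan blocks for λ):
  λ = 0: algebraic multiplicity = 4, geometric multiplicity = 2

Determining the block sizes for each eigenvalue:
  λ = 0: with am = 4 and gm = 2, the partition is not yet determined (e.g. several partitions of 4 into 2 parts exist). Let N = A − (0)·I. Computing rank(N^1) = 2, rank(N^2) = 1, rank(N^3) = 0; the number of blocks of size ≥ j is rank(N^{j−1}) − rank(N^j), giving [2, 1, 1]. So we have 1 block(s) of size 3, 1 block(s) of size 1 → block sizes [3, 1]

Assembling the blocks gives a Jordan form
J =
  [0, 1, 0, 0]
  [0, 0, 1, 0]
  [0, 0, 0, 0]
  [0, 0, 0, 0]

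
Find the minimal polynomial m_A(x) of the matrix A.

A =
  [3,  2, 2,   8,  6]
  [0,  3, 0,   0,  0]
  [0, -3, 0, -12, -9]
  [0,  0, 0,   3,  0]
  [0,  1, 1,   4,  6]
x^2 - 6*x + 9

The characteristic polynomial is χ_A(x) = (x - 3)^5, so the eigenvalues are known. The minimal polynomial is
  m_A(x) = Π_λ (x − λ)^{k_λ}
where k_λ is the size of the *largest* Jordan block for λ (equivalently, the smallest k with (A − λI)^k v = 0 for every generalised eigenvector v of λ).

  λ = 3: largest Jordan block has size 2, contributing (x − 3)^2

So m_A(x) = (x - 3)^2 = x^2 - 6*x + 9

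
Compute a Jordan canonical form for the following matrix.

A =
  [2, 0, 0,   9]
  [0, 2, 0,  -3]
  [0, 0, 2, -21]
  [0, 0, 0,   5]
J_1(2) ⊕ J_1(2) ⊕ J_1(2) ⊕ J_1(5)

The characteristic polynomial is
  det(x·I − A) = x^4 - 11*x^3 + 42*x^2 - 68*x + 40 = (x - 5)*(x - 2)^3

Eigenvalues and multiplicities (the geometric multiplicity of λ is n − rank(A − λI), which equals the number of Jordan blocks for λ):
  λ = 2: algebraic multiplicity = 3, geometric multiplicity = 3
  λ = 5: algebraic multiplicity = 1, geometric multiplicity = 1

Determining the block sizes for each eigenvalue:
  λ = 2: gm = am = 3, so every block has size 1 → block sizes [1, 1, 1]
  λ = 5: one block (gm = 1), so the single block has size am = 1 → block sizes [1]

Assembling the blocks gives a Jordan form
J =
  [2, 0, 0, 0]
  [0, 2, 0, 0]
  [0, 0, 2, 0]
  [0, 0, 0, 5]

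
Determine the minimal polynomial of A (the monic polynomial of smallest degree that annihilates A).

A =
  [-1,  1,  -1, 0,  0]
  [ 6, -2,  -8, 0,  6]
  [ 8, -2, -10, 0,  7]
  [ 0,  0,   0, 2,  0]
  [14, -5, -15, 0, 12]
x^4 + x^3 - 3*x^2 - 5*x - 2

The characteristic polynomial is χ_A(x) = (x - 2)^2*(x + 1)^3, so the eigenvalues are known. The minimal polynomial is
  m_A(x) = Π_λ (x − λ)^{k_λ}
where k_λ is the size of the *largest* Jordan block for λ (equivalently, the smallest k with (A − λI)^k v = 0 for every generalised eigenvector v of λ).

  λ = -1: largest Jordan block has size 3, contributing (x + 1)^3
  λ = 2: largest Jordan block has size 1, contributing (x − 2)

So m_A(x) = (x - 2)*(x + 1)^3 = x^4 + x^3 - 3*x^2 - 5*x - 2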